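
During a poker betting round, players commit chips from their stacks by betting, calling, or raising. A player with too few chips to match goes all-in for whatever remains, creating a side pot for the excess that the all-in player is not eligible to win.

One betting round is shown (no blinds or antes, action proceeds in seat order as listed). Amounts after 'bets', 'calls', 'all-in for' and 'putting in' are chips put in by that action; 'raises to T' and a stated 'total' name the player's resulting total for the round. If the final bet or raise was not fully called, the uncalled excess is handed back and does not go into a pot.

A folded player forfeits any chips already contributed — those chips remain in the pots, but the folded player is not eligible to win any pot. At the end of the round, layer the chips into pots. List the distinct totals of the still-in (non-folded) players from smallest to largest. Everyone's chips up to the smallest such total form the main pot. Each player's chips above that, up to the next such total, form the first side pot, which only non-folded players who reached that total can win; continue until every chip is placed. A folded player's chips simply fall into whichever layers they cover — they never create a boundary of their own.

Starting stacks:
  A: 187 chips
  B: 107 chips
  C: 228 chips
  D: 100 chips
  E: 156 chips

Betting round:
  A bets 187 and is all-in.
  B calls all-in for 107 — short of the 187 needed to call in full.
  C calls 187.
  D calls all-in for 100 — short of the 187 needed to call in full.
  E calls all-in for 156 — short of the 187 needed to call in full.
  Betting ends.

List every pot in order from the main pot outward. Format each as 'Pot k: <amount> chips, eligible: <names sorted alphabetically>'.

Contributions: A=187, B=107, C=187, D=100, E=156
Pot levels (distinct totals of non-folded players): 100, 107, 156, 187
Layer 1-100: 100 each from A, B, C, D, E = 100*5 = 500 chips; eligible A, B, C, D, E
Layer 101-107: 7 each from A, B, C, E = 7*4 = 28 chips; eligible A, B, C, E
Layer 108-156: 49 each from A, C, E = 49*3 = 147 chips; eligible A, C, E
Layer 157-187: 31 each from A, C = 31*2 = 62 chips; eligible A, C

Pot 1: 500 chips, eligible: A, B, C, D, E
Pot 2: 28 chips, eligible: A, B, C, E
Pot 3: 147 chips, eligible: A, C, E
Pot 4: 62 chips, eligible: A, C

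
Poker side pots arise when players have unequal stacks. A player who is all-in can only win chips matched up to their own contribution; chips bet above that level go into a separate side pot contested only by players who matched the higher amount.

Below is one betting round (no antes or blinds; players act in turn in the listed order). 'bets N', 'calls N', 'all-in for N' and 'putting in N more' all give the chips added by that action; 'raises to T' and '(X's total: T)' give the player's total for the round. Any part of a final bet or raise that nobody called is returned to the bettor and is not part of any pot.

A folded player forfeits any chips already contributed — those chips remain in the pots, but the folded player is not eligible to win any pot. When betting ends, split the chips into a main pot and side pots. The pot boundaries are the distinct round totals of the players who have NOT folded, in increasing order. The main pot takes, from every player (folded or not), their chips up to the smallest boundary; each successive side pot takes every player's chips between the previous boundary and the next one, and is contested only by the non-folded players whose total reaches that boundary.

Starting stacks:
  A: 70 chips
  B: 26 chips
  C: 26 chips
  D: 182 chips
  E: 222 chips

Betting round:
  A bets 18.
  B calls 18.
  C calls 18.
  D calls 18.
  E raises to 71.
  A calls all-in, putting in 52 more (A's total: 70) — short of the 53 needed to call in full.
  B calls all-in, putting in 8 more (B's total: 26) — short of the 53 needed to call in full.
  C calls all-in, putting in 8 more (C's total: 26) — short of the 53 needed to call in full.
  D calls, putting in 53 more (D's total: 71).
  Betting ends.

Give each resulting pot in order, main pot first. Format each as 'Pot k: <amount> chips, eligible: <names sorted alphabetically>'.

Contributions: A=70, B=26, C=26, D=71, E=71
Pot levels (distinct totals of non-folded players): 26, 70, 71
Layer 1-26: 26 each from A, B, C, D, E = 26*5 = 130 chips; eligible A, B, C, D, E
Layer 27-70: 44 each from A, D, E = 44*3 = 132 chips; eligible A, D, E
Layer 71-71: 1 each from D, E = 1*2 = 2 chips; eligible D, E

Pot 1: 130 chips, eligible: A, B, C, D, E
Pot 2: 132 chips, eligible: A, D, E
Pot 3: 2 chips, eligible: D, E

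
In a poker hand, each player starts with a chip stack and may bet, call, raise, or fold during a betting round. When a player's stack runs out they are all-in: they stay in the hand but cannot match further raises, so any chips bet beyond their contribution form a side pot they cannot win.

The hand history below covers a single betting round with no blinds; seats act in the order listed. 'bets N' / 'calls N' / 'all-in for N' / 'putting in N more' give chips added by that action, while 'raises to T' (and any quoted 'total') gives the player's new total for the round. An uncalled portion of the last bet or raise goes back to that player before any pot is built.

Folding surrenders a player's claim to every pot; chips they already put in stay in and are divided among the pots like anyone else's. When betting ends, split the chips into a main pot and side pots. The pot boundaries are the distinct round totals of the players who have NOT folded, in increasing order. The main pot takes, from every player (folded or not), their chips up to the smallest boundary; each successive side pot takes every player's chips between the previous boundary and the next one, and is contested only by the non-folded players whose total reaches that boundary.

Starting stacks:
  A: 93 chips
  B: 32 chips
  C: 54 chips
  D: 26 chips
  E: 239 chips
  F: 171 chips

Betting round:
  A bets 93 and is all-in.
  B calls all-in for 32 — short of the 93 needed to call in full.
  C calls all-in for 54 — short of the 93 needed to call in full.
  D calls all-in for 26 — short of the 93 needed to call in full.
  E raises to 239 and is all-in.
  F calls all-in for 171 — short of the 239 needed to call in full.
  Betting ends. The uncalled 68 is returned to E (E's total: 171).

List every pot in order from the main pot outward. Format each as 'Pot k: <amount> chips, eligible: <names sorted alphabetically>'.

Contributions (after 68 returned to E): A=93, B=32, C=54, D=26, E=171, F=171
Pot levels (distinct totals of non-folded players): 26, 32, 54, 93, 171
Layer 1-26: 26 each from A, B, C, D, E, F = 26*6 = 156 chips; eligible A, B, C, D, E, F
Layer 27-32: 6 each from A, B, C, E, F = 6*5 = 30 chips; eligible A, B, C, E, F
Layer 33-54: 22 each from A, C, E, F = 22*4 = 88 chips; eligible A, C, E, F
Layer 55-93: 39 each from A, E, F = 39*3 = 117 chips; eligible A, E, F
Layer 94-171: 78 each from E, F = 78*2 = 156 chips; eligible E, F

Pot 1: 156 chips, eligible: A, B, C, D, E, F
Pot 2: 30 chips, eligible: A, B, C, E, F
Pot 3: 88 chips, eligible: A, C, E, F
Pot 4: 117 chips, eligible: A, E, F
Pot 5: 156 chips, eligible: E, F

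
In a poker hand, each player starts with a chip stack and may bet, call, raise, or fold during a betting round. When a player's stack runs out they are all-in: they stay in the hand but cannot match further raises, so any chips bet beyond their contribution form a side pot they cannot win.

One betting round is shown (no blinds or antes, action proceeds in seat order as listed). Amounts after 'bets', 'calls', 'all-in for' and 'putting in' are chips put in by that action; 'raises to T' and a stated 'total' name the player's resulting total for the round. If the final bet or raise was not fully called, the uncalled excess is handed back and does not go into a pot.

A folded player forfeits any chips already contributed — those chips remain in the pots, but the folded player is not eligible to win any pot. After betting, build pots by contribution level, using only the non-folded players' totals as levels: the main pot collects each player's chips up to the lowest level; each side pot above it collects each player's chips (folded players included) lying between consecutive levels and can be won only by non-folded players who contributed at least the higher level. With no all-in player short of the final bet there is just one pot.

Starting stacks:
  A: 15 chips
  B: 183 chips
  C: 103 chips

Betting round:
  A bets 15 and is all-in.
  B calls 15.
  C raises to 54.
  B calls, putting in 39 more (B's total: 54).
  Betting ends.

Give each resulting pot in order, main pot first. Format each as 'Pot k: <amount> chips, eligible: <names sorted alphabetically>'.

Contributions: A=15, B=54, C=54
Pot levels (distinct totals of non-folded players): 15, 54
Layer 1-15: 15 each from A, B, C = 15*3 = 45 chips; eligible A, B, C
Layer 16-54: 39 each from B, C = 39*2 = 78 chips; eligible B, C

Pot 1: 45 chips, eligible: A, B, C
Pot 2: 78 chips, eligible: B, C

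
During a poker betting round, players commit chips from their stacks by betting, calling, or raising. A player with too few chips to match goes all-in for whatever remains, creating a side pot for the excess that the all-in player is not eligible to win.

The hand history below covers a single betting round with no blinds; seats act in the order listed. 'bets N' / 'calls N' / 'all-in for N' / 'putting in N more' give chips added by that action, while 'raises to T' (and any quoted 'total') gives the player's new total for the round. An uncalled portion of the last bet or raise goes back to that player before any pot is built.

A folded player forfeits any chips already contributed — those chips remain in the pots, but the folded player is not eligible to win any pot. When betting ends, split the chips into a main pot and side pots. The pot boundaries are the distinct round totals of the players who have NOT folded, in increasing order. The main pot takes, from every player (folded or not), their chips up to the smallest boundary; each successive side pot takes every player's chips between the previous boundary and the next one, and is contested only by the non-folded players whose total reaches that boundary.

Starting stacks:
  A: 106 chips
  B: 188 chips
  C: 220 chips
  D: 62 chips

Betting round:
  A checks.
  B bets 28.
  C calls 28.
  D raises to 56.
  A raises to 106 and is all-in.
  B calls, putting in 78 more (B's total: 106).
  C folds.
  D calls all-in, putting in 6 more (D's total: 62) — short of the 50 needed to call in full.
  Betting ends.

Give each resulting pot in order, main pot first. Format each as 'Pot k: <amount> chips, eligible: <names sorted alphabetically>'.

Pot 1: 214 chips, eligible: A, B, D
Pot 2: 88 chips, eligible: A, B

Derivation:
Contributions: A=106, B=106, C=28, D=62
Folded: C
Pot levels (distinct totals of non-folded players): 62, 106
Layer 1-62: A 62 + B 62 + C 28 + D 62 = 214 chips; eligible A, B, D
Layer 63-106: 44 each from A, B = 44*2 = 88 chips; eligible A, B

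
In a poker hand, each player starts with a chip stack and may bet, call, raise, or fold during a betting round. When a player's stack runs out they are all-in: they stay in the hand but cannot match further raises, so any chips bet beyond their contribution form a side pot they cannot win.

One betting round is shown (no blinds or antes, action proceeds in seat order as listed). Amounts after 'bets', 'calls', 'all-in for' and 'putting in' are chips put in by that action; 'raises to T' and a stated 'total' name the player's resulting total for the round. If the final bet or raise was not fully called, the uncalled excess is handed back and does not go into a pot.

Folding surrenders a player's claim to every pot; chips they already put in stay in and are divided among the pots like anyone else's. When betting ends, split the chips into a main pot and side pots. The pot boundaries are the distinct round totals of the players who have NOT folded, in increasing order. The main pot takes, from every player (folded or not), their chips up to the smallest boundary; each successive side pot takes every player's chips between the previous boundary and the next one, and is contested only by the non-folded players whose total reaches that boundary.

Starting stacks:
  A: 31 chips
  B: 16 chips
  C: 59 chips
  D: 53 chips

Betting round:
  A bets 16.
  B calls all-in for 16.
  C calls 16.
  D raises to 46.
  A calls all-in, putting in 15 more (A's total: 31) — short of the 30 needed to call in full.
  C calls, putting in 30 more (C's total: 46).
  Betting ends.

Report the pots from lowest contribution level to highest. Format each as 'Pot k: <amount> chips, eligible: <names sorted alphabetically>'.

Contributions: A=31, B=16, C=46, D=46
Pot levels (distinct totals of non-folded players): 16, 31, 46
Layer 1-16: 16 each from A, B, C, D = 16*4 = 64 chips; eligible A, B, C, D
Layer 17-31: 15 each from A, C, D = 15*3 = 45 chips; eligible A, C, D
Layer 32-46: 15 each from C, D = 15*2 = 30 chips; eligible C, D

Pot 1: 64 chips, eligible: A, B, C, D
Pot 2: 45 chips, eligible: A, C, D
Pot 3: 30 chips, eligible: C, D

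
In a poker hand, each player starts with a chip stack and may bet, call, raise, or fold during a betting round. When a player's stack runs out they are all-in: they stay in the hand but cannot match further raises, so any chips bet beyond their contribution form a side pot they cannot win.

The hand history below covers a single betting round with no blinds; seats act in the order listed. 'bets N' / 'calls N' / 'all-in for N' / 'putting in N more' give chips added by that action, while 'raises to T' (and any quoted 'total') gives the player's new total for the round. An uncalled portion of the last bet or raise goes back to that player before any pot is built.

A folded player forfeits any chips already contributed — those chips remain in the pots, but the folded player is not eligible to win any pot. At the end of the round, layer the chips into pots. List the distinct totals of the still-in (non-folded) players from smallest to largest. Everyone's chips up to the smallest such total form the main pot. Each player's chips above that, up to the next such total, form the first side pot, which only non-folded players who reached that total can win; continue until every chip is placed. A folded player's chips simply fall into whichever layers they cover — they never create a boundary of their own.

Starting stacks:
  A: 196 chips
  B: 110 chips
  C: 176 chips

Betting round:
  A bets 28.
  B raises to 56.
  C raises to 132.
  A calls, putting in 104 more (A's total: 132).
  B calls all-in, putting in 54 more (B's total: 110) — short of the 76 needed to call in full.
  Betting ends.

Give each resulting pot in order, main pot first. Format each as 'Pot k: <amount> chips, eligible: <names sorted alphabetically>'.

Pot 1: 330 chips, eligible: A, B, C
Pot 2: 44 chips, eligible: A, C

Derivation:
Contributions: A=132, B=110, C=132
Pot levels (distinct totals of non-folded players): 110, 132
Layer 1-110: 110 each from A, B, C = 110*3 = 330 chips; eligible A, B, C
Layer 111-132: 22 each from A, C = 22*2 = 44 chips; eligible A, C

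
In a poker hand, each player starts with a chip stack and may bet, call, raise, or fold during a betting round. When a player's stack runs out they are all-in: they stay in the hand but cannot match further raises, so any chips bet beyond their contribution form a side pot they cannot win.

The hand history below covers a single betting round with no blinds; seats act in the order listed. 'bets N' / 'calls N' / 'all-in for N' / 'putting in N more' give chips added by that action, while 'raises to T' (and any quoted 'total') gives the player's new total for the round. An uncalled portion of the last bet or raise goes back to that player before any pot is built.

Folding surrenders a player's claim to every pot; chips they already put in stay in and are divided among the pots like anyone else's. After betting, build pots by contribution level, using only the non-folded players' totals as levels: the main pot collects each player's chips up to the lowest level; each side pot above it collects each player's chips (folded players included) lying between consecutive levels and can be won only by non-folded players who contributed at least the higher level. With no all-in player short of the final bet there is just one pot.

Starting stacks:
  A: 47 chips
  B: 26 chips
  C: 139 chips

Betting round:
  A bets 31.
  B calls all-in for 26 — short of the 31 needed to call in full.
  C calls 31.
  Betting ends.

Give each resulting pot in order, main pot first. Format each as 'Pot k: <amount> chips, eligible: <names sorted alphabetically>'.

Contributions: A=31, B=26, C=31
Pot levels (distinct totals of non-folded players): 26, 31
Layer 1-26: 26 each from A, B, C = 26*3 = 78 chips; eligible A, B, C
Layer 27-31: 5 each from A, C = 5*2 = 10 chips; eligible A, C

Pot 1: 78 chips, eligible: A, B, C
Pot 2: 10 chips, eligible: A, C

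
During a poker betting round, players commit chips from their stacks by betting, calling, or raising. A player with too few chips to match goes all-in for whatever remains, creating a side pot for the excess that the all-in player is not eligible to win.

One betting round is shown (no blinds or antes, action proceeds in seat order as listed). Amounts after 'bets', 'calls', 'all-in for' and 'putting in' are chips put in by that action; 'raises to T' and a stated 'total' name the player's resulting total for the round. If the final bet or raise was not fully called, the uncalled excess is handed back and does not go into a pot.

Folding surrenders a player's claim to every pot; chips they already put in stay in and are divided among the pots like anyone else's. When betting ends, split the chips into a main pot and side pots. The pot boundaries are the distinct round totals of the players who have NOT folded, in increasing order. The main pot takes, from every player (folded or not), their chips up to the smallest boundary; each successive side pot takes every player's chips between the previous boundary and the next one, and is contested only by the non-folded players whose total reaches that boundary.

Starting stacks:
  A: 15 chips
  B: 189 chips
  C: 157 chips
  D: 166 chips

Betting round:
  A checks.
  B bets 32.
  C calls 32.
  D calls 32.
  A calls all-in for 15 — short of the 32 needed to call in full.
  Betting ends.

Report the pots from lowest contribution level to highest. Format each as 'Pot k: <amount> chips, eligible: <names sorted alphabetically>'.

Pot 1: 60 chips, eligible: A, B, C, D
Pot 2: 51 chips, eligible: B, C, D

Derivation:
Contributions: A=15, B=32, C=32, D=32
Pot levels (distinct totals of non-folded players): 15, 32
Layer 1-15: 15 each from A, B, C, D = 15*4 = 60 chips; eligible A, B, C, D
Layer 16-32: 17 each from B, C, D = 17*3 = 51 chips; eligible B, C, D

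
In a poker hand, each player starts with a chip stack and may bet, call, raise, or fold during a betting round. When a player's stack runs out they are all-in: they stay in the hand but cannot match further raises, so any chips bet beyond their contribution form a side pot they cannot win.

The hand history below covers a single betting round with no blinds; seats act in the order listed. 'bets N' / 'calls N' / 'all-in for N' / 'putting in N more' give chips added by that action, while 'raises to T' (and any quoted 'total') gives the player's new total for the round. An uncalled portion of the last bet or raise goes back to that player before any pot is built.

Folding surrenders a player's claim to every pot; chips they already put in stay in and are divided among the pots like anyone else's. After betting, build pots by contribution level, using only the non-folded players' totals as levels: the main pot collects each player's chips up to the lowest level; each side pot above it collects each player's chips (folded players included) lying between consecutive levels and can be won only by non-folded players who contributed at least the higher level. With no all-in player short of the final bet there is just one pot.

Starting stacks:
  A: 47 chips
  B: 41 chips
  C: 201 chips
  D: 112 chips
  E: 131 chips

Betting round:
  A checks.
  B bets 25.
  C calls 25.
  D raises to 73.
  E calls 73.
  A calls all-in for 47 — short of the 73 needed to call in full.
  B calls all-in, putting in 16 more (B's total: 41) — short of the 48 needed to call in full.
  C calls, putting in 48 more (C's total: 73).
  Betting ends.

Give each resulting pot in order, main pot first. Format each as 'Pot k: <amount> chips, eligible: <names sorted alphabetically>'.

Pot 1: 205 chips, eligible: A, B, C, D, E
Pot 2: 24 chips, eligible: A, C, D, E
Pot 3: 78 chips, eligible: C, D, E

Derivation:
Contributions: A=47, B=41, C=73, D=73, E=73
Pot levels (distinct totals of non-folded players): 41, 47, 73
Layer 1-41: 41 each from A, B, C, D, E = 41*5 = 205 chips; eligible A, B, C, D, E
Layer 42-47: 6 each from A, C, D, E = 6*4 = 24 chips; eligible A, C, D, E
Layer 48-73: 26 each from C, D, E = 26*3 = 78 chips; eligible C, D, E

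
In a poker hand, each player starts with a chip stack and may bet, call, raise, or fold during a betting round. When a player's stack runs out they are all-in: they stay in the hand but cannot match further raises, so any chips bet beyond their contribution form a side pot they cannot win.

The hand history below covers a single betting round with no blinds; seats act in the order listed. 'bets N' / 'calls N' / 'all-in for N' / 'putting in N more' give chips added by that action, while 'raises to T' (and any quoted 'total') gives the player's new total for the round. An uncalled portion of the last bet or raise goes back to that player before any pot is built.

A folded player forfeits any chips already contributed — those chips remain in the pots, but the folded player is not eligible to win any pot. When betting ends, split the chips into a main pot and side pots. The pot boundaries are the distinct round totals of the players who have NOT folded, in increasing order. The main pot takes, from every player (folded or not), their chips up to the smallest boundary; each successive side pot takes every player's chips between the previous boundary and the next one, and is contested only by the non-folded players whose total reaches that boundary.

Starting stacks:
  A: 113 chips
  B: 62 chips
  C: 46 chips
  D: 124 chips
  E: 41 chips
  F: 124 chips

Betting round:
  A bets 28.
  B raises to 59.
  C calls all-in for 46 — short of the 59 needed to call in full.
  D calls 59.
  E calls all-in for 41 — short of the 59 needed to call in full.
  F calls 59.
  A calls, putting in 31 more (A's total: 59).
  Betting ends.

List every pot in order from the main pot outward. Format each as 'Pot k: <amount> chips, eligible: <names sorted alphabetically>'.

Contributions: A=59, B=59, C=46, D=59, E=41, F=59
Pot levels (distinct totals of non-folded players): 41, 46, 59
Layer 1-41: 41 each from A, B, C, D, E, F = 41*6 = 246 chips; eligible A, B, C, D, E, F
Layer 42-46: 5 each from A, B, C, D, F = 5*5 = 25 chips; eligible A, B, C, D, F
Layer 47-59: 13 each from A, B, D, F = 13*4 = 52 chips; eligible A, B, D, F

Pot 1: 246 chips, eligible: A, B, C, D, E, F
Pot 2: 25 chips, eligible: A, B, C, D, F
Pot 3: 52 chips, eligible: A, B, D, F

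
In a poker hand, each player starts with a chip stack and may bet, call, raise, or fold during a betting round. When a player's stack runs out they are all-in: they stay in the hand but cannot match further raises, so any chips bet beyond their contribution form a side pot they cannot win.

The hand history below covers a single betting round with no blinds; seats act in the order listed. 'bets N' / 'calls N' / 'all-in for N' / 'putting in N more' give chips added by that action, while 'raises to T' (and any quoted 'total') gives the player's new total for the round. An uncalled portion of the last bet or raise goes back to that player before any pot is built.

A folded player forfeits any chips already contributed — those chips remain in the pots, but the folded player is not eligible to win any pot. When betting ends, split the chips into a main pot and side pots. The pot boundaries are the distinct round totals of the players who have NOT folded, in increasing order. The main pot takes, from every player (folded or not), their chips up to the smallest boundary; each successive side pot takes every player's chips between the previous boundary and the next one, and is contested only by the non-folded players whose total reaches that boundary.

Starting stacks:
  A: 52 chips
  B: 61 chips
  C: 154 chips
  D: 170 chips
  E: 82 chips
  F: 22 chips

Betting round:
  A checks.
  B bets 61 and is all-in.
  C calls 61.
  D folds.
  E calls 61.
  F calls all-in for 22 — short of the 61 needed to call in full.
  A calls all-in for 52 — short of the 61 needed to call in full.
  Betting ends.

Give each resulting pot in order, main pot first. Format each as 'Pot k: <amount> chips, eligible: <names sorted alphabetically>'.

Contributions: A=52, B=61, C=61, E=61, F=22
Folded: D
Pot levels (distinct totals of non-folded players): 22, 52, 61
Layer 1-22: 22 each from A, B, C, E, F = 22*5 = 110 chips; eligible A, B, C, E, F
Layer 23-52: 30 each from A, B, C, E = 30*4 = 120 chips; eligible A, B, C, E
Layer 53-61: 9 each from B, C, E = 9*3 = 27 chips; eligible B, C, E

Pot 1: 110 chips, eligible: A, B, C, E, F
Pot 2: 120 chips, eligible: A, B, C, E
Pot 3: 27 chips, eligible: B, C, E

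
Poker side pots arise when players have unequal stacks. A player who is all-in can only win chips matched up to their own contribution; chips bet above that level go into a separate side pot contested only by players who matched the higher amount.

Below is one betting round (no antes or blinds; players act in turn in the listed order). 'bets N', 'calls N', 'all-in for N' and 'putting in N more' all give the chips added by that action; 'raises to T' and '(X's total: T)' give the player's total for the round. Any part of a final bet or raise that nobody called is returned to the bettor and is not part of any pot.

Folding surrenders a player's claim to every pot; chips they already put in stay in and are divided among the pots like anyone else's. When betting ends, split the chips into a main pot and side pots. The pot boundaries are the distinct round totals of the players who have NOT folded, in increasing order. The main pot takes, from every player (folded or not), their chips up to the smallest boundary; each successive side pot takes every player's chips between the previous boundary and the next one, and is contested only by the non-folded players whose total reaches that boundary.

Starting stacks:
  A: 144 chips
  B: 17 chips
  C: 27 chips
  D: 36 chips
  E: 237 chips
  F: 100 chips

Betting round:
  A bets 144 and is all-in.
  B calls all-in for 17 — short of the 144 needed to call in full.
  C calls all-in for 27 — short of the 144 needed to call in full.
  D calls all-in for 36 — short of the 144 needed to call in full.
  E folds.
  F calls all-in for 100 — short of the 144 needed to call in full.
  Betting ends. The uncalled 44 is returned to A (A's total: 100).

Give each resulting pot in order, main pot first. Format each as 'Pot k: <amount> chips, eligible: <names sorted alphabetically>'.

Pot 1: 85 chips, eligible: A, B, C, D, F
Pot 2: 40 chips, eligible: A, C, D, F
Pot 3: 27 chips, eligible: A, D, F
Pot 4: 128 chips, eligible: A, F

Derivation:
Contributions (after 44 returned to A): A=100, B=17, C=27, D=36, F=100
Folded: E
Pot levels (distinct totals of non-folded players): 17, 27, 36, 100
Layer 1-17: 17 each from A, B, C, D, F = 17*5 = 85 chips; eligible A, B, C, D, F
Layer 18-27: 10 each from A, C, D, F = 10*4 = 40 chips; eligible A, C, D, F
Layer 28-36: 9 each from A, D, F = 9*3 = 27 chips; eligible A, D, F
Layer 37-100: 64 each from A, F = 64*2 = 128 chips; eligible A, F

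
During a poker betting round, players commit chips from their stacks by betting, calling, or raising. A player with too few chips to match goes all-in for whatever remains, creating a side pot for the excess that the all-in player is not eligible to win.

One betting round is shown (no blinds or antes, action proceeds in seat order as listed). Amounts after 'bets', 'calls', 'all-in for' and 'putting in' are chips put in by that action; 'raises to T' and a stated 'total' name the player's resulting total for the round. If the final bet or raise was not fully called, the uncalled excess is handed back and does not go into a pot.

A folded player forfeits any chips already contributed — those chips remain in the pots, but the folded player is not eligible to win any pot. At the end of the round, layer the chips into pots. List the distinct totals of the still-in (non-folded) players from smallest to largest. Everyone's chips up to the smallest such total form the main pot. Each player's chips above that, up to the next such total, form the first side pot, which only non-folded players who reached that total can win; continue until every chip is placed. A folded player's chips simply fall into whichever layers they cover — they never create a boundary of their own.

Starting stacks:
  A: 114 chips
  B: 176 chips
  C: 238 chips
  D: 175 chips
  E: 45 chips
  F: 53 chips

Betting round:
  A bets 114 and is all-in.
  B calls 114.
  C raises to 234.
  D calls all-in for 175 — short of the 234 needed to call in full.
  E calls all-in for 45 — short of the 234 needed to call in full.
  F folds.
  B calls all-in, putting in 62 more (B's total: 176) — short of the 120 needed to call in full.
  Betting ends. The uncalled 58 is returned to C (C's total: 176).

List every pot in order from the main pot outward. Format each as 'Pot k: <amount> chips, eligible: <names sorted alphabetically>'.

Pot 1: 225 chips, eligible: A, B, C, D, E
Pot 2: 276 chips, eligible: A, B, C, D
Pot 3: 183 chips, eligible: B, C, D
Pot 4: 2 chips, eligible: B, C

Derivation:
Contributions (after 58 returned to C): A=114, B=176, C=176, D=175, E=45
Folded: F
Pot levels (distinct totals of non-folded players): 45, 114, 175, 176
Layer 1-45: 45 each from A, B, C, D, E = 45*5 = 225 chips; eligible A, B, C, D, E
Layer 46-114: 69 each from A, B, C, D = 69*4 = 276 chips; eligible A, B, C, D
Layer 115-175: 61 each from B, C, D = 61*3 = 183 chips; eligible B, C, D
Layer 176-176: 1 each from B, C = 1*2 = 2 chips; eligible B, C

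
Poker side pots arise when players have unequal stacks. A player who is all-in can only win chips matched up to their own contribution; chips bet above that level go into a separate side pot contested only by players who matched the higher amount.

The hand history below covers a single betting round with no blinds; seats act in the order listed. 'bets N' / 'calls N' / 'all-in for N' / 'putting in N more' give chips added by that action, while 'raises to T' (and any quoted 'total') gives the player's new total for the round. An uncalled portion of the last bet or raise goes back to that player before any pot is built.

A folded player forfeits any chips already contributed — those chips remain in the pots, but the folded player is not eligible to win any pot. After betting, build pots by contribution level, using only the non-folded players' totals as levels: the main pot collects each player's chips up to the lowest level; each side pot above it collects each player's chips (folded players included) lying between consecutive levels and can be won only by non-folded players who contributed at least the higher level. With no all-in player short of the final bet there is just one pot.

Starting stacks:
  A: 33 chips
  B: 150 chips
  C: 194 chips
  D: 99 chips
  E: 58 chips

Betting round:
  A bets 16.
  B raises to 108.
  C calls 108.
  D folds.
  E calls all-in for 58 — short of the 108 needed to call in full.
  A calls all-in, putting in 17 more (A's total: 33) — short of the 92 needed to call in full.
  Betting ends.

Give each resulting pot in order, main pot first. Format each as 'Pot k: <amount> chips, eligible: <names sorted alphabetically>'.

Pot 1: 132 chips, eligible: A, B, C, E
Pot 2: 75 chips, eligible: B, C, E
Pot 3: 100 chips, eligible: B, C

Derivation:
Contributions: A=33, B=108, C=108, E=58
Folded: D
Pot levels (distinct totals of non-folded players): 33, 58, 108
Layer 1-33: 33 each from A, B, C, E = 33*4 = 132 chips; eligible A, B, C, E
Layer 34-58: 25 each from B, C, E = 25*3 = 75 chips; eligible B, C, E
Layer 59-108: 50 each from B, C = 50*2 = 100 chips; eligible B, C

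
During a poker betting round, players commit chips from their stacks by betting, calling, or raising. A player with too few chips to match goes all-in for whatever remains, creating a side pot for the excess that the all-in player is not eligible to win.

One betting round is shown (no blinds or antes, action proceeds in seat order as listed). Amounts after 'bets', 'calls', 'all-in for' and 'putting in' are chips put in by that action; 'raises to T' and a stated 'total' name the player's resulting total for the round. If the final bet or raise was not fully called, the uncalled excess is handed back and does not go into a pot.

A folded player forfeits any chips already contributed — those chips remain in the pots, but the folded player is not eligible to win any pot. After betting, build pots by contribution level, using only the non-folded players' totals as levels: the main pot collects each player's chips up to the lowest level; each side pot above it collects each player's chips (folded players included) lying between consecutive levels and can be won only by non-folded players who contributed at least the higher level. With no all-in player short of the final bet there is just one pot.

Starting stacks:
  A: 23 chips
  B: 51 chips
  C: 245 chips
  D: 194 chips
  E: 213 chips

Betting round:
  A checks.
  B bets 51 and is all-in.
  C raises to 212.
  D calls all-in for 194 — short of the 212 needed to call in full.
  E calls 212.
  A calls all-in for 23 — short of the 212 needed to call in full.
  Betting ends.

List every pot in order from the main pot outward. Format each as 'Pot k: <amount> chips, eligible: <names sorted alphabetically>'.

Contributions: A=23, B=51, C=212, D=194, E=212
Pot levels (distinct totals of non-folded players): 23, 51, 194, 212
Layer 1-23: 23 each from A, B, C, D, E = 23*5 = 115 chips; eligible A, B, C, D, E
Layer 24-51: 28 each from B, C, D, E = 28*4 = 112 chips; eligible B, C, D, E
Layer 52-194: 143 each from C, D, E = 143*3 = 429 chips; eligible C, D, E
Layer 195-212: 18 each from C, E = 18*2 = 36 chips; eligible C, E

Pot 1: 115 chips, eligible: A, B, C, D, E
Pot 2: 112 chips, eligible: B, C, D, E
Pot 3: 429 chips, eligible: C, D, E
Pot 4: 36 chips, eligible: C, E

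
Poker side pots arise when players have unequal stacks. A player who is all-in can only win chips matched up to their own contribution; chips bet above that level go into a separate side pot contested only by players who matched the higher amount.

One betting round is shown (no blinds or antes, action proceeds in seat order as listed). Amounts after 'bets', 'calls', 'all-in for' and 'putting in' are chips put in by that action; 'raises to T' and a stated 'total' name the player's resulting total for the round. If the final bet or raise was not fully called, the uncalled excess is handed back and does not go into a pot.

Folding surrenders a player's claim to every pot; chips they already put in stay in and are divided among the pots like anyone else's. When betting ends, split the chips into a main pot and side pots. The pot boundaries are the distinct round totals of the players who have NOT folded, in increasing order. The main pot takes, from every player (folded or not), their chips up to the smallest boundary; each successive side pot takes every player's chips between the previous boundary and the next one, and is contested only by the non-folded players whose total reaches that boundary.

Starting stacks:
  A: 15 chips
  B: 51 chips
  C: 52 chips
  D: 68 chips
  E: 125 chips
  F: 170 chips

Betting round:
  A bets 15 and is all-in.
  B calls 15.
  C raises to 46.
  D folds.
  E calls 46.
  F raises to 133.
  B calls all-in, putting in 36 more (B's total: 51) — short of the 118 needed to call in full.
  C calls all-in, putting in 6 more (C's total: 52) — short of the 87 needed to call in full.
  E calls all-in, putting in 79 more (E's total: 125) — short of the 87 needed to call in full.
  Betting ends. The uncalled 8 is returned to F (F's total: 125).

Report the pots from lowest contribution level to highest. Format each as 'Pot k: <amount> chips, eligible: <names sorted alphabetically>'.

Contributions (after 8 returned to F): A=15, B=51, C=52, E=125, F=125
Folded: D
Pot levels (distinct totals of non-folded players): 15, 51, 52, 125
Layer 1-15: 15 each from A, B, C, E, F = 15*5 = 75 chips; eligible A, B, C, E, F
Layer 16-51: 36 each from B, C, E, F = 36*4 = 144 chips; eligible B, C, E, F
Layer 52-52: 1 each from C, E, F = 1*3 = 3 chips; eligible C, E, F
Layer 53-125: 73 each from E, F = 73*2 = 146 chips; eligible E, F

Pot 1: 75 chips, eligible: A, B, C, E, F
Pot 2: 144 chips, eligible: B, C, E, F
Pot 3: 3 chips, eligible: C, E, F
Pot 4: 146 chips, eligible: E, F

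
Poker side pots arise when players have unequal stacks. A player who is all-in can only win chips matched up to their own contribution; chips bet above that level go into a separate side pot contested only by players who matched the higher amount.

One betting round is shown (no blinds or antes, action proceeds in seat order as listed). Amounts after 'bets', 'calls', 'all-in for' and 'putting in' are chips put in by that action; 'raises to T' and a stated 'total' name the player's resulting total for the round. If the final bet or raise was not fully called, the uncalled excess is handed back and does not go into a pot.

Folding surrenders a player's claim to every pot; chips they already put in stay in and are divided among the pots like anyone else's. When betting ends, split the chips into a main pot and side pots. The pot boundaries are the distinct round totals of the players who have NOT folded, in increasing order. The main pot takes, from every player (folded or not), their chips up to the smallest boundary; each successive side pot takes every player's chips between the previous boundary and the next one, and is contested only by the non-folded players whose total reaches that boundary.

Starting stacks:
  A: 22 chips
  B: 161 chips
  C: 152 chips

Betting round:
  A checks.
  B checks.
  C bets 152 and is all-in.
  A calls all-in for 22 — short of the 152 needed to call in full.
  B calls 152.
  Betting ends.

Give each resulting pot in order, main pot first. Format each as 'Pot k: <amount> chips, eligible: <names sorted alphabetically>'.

Pot 1: 66 chips, eligible: A, B, C
Pot 2: 260 chips, eligible: B, C

Derivation:
Contributions: A=22, B=152, C=152
Pot levels (distinct totals of non-folded players): 22, 152
Layer 1-22: 22 each from A, B, C = 22*3 = 66 chips; eligible A, B, C
Layer 23-152: 130 each from B, C = 130*2 = 260 chips; eligible B, C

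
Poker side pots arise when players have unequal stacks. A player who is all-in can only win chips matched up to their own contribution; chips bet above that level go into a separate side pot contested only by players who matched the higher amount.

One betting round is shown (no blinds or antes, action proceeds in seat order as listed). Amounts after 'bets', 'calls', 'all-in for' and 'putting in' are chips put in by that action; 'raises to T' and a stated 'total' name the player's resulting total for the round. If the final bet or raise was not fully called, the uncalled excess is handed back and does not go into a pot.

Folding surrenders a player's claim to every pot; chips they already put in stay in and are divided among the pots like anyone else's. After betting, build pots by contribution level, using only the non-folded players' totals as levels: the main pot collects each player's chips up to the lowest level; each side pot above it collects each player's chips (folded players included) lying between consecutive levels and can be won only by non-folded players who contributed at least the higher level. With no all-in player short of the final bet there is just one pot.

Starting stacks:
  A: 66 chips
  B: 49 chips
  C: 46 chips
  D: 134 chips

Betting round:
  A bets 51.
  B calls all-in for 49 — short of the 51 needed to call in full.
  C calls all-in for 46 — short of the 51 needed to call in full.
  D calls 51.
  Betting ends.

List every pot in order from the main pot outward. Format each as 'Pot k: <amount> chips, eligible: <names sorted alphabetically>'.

Pot 1: 184 chips, eligible: A, B, C, D
Pot 2: 9 chips, eligible: A, B, D
Pot 3: 4 chips, eligible: A, D

Derivation:
Contributions: A=51, B=49, C=46, D=51
Pot levels (distinct totals of non-folded players): 46, 49, 51
Layer 1-46: 46 each from A, B, C, D = 46*4 = 184 chips; eligible A, B, C, D
Layer 47-49: 3 each from A, B, D = 3*3 = 9 chips; eligible A, B, D
Layer 50-51: 2 each from A, D = 2*2 = 4 chips; eligible A, D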